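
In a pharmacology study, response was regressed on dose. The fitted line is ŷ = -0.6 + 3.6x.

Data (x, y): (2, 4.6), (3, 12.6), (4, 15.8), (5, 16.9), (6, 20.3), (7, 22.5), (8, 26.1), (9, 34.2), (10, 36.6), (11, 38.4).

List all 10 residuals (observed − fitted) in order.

-2, 2.4, 2, -0.5, -0.7, -2.1, -2.1, 2.4, 1.2, -0.6

x=2: ŷ = -0.6 + 3.6·2 = 6.6; r = 4.6 − 6.6 = -2
x=3: ŷ = -0.6 + 3.6·3 = 10.2; r = 12.6 − 10.2 = 2.4
x=4: ŷ = -0.6 + 3.6·4 = 13.8; r = 15.8 − 13.8 = 2
x=5: ŷ = -0.6 + 3.6·5 = 17.4; r = 16.9 − 17.4 = -0.5
x=6: ŷ = -0.6 + 3.6·6 = 21; r = 20.3 − 21 = -0.7
x=7: ŷ = -0.6 + 3.6·7 = 24.6; r = 22.5 − 24.6 = -2.1
x=8: ŷ = -0.6 + 3.6·8 = 28.2; r = 26.1 − 28.2 = -2.1
x=9: ŷ = -0.6 + 3.6·9 = 31.8; r = 34.2 − 31.8 = 2.4
x=10: ŷ = -0.6 + 3.6·10 = 35.4; r = 36.6 − 35.4 = 1.2
x=11: ŷ = -0.6 + 3.6·11 = 39; r = 38.4 − 39 = -0.6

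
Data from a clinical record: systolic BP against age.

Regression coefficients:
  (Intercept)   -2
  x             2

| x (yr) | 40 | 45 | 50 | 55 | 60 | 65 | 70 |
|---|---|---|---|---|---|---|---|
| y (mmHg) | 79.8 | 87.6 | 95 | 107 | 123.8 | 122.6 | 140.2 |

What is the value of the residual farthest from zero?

x=40: ŷ = -2 + 2·40 = 78; r = 79.8 − 78 = 1.8
x=45: ŷ = -2 + 2·45 = 88; r = 87.6 − 88 = -0.4
x=50: ŷ = -2 + 2·50 = 98; r = 95 − 98 = -3
x=55: ŷ = -2 + 2·55 = 108; r = 107 − 108 = -1
x=60: ŷ = -2 + 2·60 = 118; r = 123.8 − 118 = 5.8
x=65: ŷ = -2 + 2·65 = 128; r = 122.6 − 128 = -5.4
x=70: ŷ = -2 + 2·70 = 138; r = 140.2 − 138 = 2.2
Largest |r| is 5.8 at x = 60, residual 5.8.

r = 5.8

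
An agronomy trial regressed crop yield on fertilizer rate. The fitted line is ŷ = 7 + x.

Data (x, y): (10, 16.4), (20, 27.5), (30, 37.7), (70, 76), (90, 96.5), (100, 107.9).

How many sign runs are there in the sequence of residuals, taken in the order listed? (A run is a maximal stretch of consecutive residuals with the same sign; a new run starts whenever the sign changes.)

4 runs

x=10: ŷ = 7 + 10 = 17; r = 16.4 − 17 = -0.6
x=20: ŷ = 7 + 20 = 27; r = 27.5 − 27 = 0.5
x=30: ŷ = 7 + 30 = 37; r = 37.7 − 37 = 0.7
x=70: ŷ = 7 + 70 = 77; r = 76 − 77 = -1
x=90: ŷ = 7 + 90 = 97; r = 96.5 − 97 = -0.5
x=100: ŷ = 7 + 100 = 107; r = 107.9 − 107 = 0.9
Signs: − + + − − +
Runs: −×1, +×2, −×2, +×1 → 4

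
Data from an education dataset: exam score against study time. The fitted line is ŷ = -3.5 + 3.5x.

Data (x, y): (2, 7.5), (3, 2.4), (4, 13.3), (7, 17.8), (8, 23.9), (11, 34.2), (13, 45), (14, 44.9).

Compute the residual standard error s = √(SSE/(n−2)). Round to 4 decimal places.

x=2: ŷ = -3.5 + 3.5·2 = 3.5; r = 7.5 − 3.5 = 4
x=3: ŷ = -3.5 + 3.5·3 = 7; r = 2.4 − 7 = -4.6
x=4: ŷ = -3.5 + 3.5·4 = 10.5; r = 13.3 − 10.5 = 2.8
x=7: ŷ = -3.5 + 3.5·7 = 21; r = 17.8 − 21 = -3.2
x=8: ŷ = -3.5 + 3.5·8 = 24.5; r = 23.9 − 24.5 = -0.6
x=11: ŷ = -3.5 + 3.5·11 = 35; r = 34.2 − 35 = -0.8
x=13: ŷ = -3.5 + 3.5·13 = 42; r = 45 − 42 = 3
x=14: ŷ = -3.5 + 3.5·14 = 45.5; r = 44.9 − 45.5 = -0.6
SSE = 16 + 21.16 + 7.84 + 10.24 + 0.36 + 0.64 + 9 + 0.36 = 65.6
s = √(65.6/6) = √10.9333 ≈ 3.3066

s = 3.3066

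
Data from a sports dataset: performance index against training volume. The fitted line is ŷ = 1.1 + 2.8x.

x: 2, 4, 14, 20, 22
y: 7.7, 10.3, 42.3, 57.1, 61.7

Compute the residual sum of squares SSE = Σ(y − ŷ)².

SSE = 10

x=2: ŷ = 1.1 + 2.8·2 = 6.7; r = 7.7 − 6.7 = 1
x=4: ŷ = 1.1 + 2.8·4 = 12.3; r = 10.3 − 12.3 = -2
x=14: ŷ = 1.1 + 2.8·14 = 40.3; r = 42.3 − 40.3 = 2
x=20: ŷ = 1.1 + 2.8·20 = 57.1; r = 57.1 − 57.1 = 0
x=22: ŷ = 1.1 + 2.8·22 = 62.7; r = 61.7 − 62.7 = -1
SSE = 1 + 4 + 4 + 0 + 1 = 10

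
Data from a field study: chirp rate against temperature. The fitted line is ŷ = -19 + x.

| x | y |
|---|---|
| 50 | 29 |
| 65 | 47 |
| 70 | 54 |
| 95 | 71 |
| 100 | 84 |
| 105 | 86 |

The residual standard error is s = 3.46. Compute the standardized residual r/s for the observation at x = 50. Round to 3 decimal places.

ŷ = -19 + 50 = 31
r = 29 − 31 = -2
r/s = -2 / 3.46 = -0.578

-0.578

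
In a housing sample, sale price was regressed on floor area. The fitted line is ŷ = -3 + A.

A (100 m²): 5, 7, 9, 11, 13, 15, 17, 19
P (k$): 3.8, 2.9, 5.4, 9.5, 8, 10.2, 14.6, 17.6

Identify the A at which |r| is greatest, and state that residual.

A = 13, r = -2

A=5: ŷ = -3 + 5 = 2; r = 3.8 − 2 = 1.8
A=7: ŷ = -3 + 7 = 4; r = 2.9 − 4 = -1.1
A=9: ŷ = -3 + 9 = 6; r = 5.4 − 6 = -0.6
A=11: ŷ = -3 + 11 = 8; r = 9.5 − 8 = 1.5
A=13: ŷ = -3 + 13 = 10; r = 8 − 10 = -2
A=15: ŷ = -3 + 15 = 12; r = 10.2 − 12 = -1.8
A=17: ŷ = -3 + 17 = 14; r = 14.6 − 14 = 0.6
A=19: ŷ = -3 + 19 = 16; r = 17.6 − 16 = 1.6
Largest |r| is 2 at A = 13, residual -2.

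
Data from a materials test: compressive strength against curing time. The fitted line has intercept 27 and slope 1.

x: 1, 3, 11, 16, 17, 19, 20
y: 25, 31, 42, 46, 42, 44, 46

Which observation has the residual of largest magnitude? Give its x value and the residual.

x=1: ŷ = 27 + 1 = 28; r = 25 − 28 = -3
x=3: ŷ = 27 + 3 = 30; r = 31 − 30 = 1
x=11: ŷ = 27 + 11 = 38; r = 42 − 38 = 4
x=16: ŷ = 27 + 16 = 43; r = 46 − 43 = 3
x=17: ŷ = 27 + 17 = 44; r = 42 − 44 = -2
x=19: ŷ = 27 + 19 = 46; r = 44 − 46 = -2
x=20: ŷ = 27 + 20 = 47; r = 46 − 47 = -1
Largest |r| is 4 at x = 11, residual 4.

x = 11, r = 4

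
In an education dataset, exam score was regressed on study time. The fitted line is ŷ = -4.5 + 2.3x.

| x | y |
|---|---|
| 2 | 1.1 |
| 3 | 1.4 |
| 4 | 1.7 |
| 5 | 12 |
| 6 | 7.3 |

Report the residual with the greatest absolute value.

x=2: ŷ = -4.5 + 2.3·2 = 0.1; r = 1.1 − 0.1 = 1
x=3: ŷ = -4.5 + 2.3·3 = 2.4; r = 1.4 − 2.4 = -1
x=4: ŷ = -4.5 + 2.3·4 = 4.7; r = 1.7 − 4.7 = -3
x=5: ŷ = -4.5 + 2.3·5 = 7; r = 12 − 7 = 5
x=6: ŷ = -4.5 + 2.3·6 = 9.3; r = 7.3 − 9.3 = -2
Largest |r| is 5 at x = 5, residual 5.

r = 5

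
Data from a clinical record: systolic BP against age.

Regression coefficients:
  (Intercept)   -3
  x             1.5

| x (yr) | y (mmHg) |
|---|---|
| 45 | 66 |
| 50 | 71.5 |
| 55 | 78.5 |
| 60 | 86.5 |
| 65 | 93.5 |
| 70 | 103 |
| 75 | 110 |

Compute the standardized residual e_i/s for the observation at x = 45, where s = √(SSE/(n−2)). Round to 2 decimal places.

x=45: ŷ = -3 + 1.5·45 = 64.5; e = 66 − 64.5 = 1.5
x=50: ŷ = -3 + 1.5·50 = 72; e = 71.5 − 72 = -0.5
x=55: ŷ = -3 + 1.5·55 = 79.5; e = 78.5 − 79.5 = -1
x=60: ŷ = -3 + 1.5·60 = 87; e = 86.5 − 87 = -0.5
x=65: ŷ = -3 + 1.5·65 = 94.5; e = 93.5 − 94.5 = -1
x=70: ŷ = -3 + 1.5·70 = 102; e = 103 − 102 = 1
x=75: ŷ = -3 + 1.5·75 = 109.5; e = 110 − 109.5 = 0.5
SSE = 2.25 + 0.25 + 1 + 0.25 + 1 + 1 + 0.25 = 6
s = √(6/5) = 1.09545
e/s = 1.5 / 1.09545 = 1.37

1.37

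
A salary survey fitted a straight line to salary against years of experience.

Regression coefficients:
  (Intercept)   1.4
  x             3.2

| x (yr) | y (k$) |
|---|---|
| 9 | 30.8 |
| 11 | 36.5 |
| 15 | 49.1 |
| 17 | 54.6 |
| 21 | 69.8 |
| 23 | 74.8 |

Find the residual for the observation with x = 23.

ŷ = 1.4 + 3.2·23 = 75
r = 74.8 − 75 = -0.2

r = -0.2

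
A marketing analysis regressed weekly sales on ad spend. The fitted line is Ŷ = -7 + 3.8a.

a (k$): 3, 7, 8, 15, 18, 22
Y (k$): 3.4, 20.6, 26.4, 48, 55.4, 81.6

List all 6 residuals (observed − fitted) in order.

-1, 1, 3, -2, -6, 5

a=3: Ŷ = -7 + 3.8·3 = 4.4; r = 3.4 − 4.4 = -1
a=7: Ŷ = -7 + 3.8·7 = 19.6; r = 20.6 − 19.6 = 1
a=8: Ŷ = -7 + 3.8·8 = 23.4; r = 26.4 − 23.4 = 3
a=15: Ŷ = -7 + 3.8·15 = 50; r = 48 − 50 = -2
a=18: Ŷ = -7 + 3.8·18 = 61.4; r = 55.4 − 61.4 = -6
a=22: Ŷ = -7 + 3.8·22 = 76.6; r = 81.6 − 76.6 = 5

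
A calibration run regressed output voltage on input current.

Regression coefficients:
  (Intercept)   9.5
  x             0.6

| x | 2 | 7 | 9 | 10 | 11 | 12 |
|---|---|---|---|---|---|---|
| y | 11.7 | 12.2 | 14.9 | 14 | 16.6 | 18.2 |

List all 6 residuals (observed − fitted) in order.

x=2: ŷ = 9.5 + 0.6·2 = 10.7; e = 11.7 − 10.7 = 1
x=7: ŷ = 9.5 + 0.6·7 = 13.7; e = 12.2 − 13.7 = -1.5
x=9: ŷ = 9.5 + 0.6·9 = 14.9; e = 14.9 − 14.9 = 0
x=10: ŷ = 9.5 + 0.6·10 = 15.5; e = 14 − 15.5 = -1.5
x=11: ŷ = 9.5 + 0.6·11 = 16.1; e = 16.6 − 16.1 = 0.5
x=12: ŷ = 9.5 + 0.6·12 = 16.7; e = 18.2 − 16.7 = 1.5

1, -1.5, 0, -1.5, 0.5, 1.5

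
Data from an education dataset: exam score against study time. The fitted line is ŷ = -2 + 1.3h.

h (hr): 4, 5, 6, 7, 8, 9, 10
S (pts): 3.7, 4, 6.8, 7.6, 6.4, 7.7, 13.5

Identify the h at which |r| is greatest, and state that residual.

h = 10, r = 2.5

h=4: ŷ = -2 + 1.3·4 = 3.2; r = 3.7 − 3.2 = 0.5
h=5: ŷ = -2 + 1.3·5 = 4.5; r = 4 − 4.5 = -0.5
h=6: ŷ = -2 + 1.3·6 = 5.8; r = 6.8 − 5.8 = 1
h=7: ŷ = -2 + 1.3·7 = 7.1; r = 7.6 − 7.1 = 0.5
h=8: ŷ = -2 + 1.3·8 = 8.4; r = 6.4 − 8.4 = -2
h=9: ŷ = -2 + 1.3·9 = 9.7; r = 7.7 − 9.7 = -2
h=10: ŷ = -2 + 1.3·10 = 11; r = 13.5 − 11 = 2.5
Largest |r| is 2.5 at h = 10, residual 2.5.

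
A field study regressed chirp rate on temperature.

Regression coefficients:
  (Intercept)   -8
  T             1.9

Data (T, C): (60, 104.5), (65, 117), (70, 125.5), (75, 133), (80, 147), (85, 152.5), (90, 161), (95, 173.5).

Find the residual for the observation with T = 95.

Ĉ = -8 + 1.9·95 = 172.5
e = 173.5 − 172.5 = 1

e = 1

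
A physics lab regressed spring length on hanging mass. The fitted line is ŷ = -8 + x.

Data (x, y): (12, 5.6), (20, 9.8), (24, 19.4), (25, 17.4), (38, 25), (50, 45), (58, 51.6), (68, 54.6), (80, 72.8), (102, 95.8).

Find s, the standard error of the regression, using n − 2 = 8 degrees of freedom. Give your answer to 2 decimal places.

x=12: ŷ = -8 + 12 = 4; e = 5.6 − 4 = 1.6
x=20: ŷ = -8 + 20 = 12; e = 9.8 − 12 = -2.2
x=24: ŷ = -8 + 24 = 16; e = 19.4 − 16 = 3.4
x=25: ŷ = -8 + 25 = 17; e = 17.4 − 17 = 0.4
x=38: ŷ = -8 + 38 = 30; e = 25 − 30 = -5
x=50: ŷ = -8 + 50 = 42; e = 45 − 42 = 3
x=58: ŷ = -8 + 58 = 50; e = 51.6 − 50 = 1.6
x=68: ŷ = -8 + 68 = 60; e = 54.6 − 60 = -5.4
x=80: ŷ = -8 + 80 = 72; e = 72.8 − 72 = 0.8
x=102: ŷ = -8 + 102 = 94; e = 95.8 − 94 = 1.8
SSE = 2.56 + 4.84 + 11.56 + 0.16 + 25 + 9 + 2.56 + 29.16 + 0.64 + 3.24 = 88.72
s = √(88.72/8) = √11.09 ≈ 3.33

s = 3.33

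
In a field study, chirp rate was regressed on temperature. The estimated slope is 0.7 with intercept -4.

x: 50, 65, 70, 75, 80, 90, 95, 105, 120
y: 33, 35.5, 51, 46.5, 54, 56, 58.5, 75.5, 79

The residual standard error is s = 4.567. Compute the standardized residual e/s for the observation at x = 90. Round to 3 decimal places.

-0.657

ŷ = -4 + 0.7·90 = 59
e = 56 − 59 = -3
e/s = -3 / 4.567 = -0.657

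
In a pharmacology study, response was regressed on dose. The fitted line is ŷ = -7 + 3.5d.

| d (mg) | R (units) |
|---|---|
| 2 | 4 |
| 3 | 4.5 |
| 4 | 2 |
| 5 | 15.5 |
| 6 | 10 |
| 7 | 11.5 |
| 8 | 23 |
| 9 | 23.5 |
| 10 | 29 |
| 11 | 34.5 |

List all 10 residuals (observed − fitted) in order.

4, 1, -5, 5, -4, -6, 2, -1, 1, 3

d=2: ŷ = -7 + 3.5·2 = 0; e = 4 − 0 = 4
d=3: ŷ = -7 + 3.5·3 = 3.5; e = 4.5 − 3.5 = 1
d=4: ŷ = -7 + 3.5·4 = 7; e = 2 − 7 = -5
d=5: ŷ = -7 + 3.5·5 = 10.5; e = 15.5 − 10.5 = 5
d=6: ŷ = -7 + 3.5·6 = 14; e = 10 − 14 = -4
d=7: ŷ = -7 + 3.5·7 = 17.5; e = 11.5 − 17.5 = -6
d=8: ŷ = -7 + 3.5·8 = 21; e = 23 − 21 = 2
d=9: ŷ = -7 + 3.5·9 = 24.5; e = 23.5 − 24.5 = -1
d=10: ŷ = -7 + 3.5·10 = 28; e = 29 − 28 = 1
d=11: ŷ = -7 + 3.5·11 = 31.5; e = 34.5 − 31.5 = 3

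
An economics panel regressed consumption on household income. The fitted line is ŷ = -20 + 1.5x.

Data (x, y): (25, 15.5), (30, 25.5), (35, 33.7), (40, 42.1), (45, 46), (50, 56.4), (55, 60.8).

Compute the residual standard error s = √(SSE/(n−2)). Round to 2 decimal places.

s = 1.85

x=25: ŷ = -20 + 1.5·25 = 17.5; r = 15.5 − 17.5 = -2
x=30: ŷ = -20 + 1.5·30 = 25; r = 25.5 − 25 = 0.5
x=35: ŷ = -20 + 1.5·35 = 32.5; r = 33.7 − 32.5 = 1.2
x=40: ŷ = -20 + 1.5·40 = 40; r = 42.1 − 40 = 2.1
x=45: ŷ = -20 + 1.5·45 = 47.5; r = 46 − 47.5 = -1.5
x=50: ŷ = -20 + 1.5·50 = 55; r = 56.4 − 55 = 1.4
x=55: ŷ = -20 + 1.5·55 = 62.5; r = 60.8 − 62.5 = -1.7
SSE = 4 + 0.25 + 1.44 + 4.41 + 2.25 + 1.96 + 2.89 = 17.2
s = √(17.2/5) = √3.44 ≈ 1.85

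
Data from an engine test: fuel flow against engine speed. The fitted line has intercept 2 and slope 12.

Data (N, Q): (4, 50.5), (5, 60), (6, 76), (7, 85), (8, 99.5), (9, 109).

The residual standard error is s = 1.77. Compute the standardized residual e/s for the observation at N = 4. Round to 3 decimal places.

ŷ = 2 + 12·4 = 50
e = 50.5 − 50 = 0.5
e/s = 0.5 / 1.77 = 0.282

0.282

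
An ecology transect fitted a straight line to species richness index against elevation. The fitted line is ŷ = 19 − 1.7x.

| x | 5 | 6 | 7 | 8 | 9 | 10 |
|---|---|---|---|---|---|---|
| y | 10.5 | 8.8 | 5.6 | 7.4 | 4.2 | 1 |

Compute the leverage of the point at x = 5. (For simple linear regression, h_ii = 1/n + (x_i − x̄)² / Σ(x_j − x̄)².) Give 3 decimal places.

x̄ = (5 + 6 + 7 + 8 + 9 + 10)/6 = 7.5
Σ(x − x̄)² = 6.25 + 2.25 + 0.25 + 0.25 + 2.25 + 6.25 = 17.5
h = 1/6 + (-2.5)²/17.5 = 0.166667 + 0.357143 = 0.524

h = 0.524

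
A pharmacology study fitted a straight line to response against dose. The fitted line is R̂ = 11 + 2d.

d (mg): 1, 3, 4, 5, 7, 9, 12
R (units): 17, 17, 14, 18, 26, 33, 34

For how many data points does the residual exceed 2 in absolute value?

4

d=1: R̂ = 11 + 2·1 = 13; e = 17 − 13 = 4
d=3: R̂ = 11 + 2·3 = 17; e = 17 − 17 = 0
d=4: R̂ = 11 + 2·4 = 19; e = 14 − 19 = -5
d=5: R̂ = 11 + 2·5 = 21; e = 18 − 21 = -3
d=7: R̂ = 11 + 2·7 = 25; e = 26 − 25 = 1
d=9: R̂ = 11 + 2·9 = 29; e = 33 − 29 = 4
d=12: R̂ = 11 + 2·12 = 35; e = 34 − 35 = -1
|e| > 2: d=1 (|e|=4), d=4 (|e|=5), d=5 (|e|=3), d=9 (|e|=4) → 4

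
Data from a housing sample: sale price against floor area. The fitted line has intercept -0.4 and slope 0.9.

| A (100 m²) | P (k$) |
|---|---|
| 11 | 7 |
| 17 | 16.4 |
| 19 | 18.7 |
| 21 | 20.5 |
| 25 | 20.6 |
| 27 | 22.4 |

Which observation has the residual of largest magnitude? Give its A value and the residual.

A = 11, e = -2.5

A=11: ŷ = -0.4 + 0.9·11 = 9.5; e = 7 − 9.5 = -2.5
A=17: ŷ = -0.4 + 0.9·17 = 14.9; e = 16.4 − 14.9 = 1.5
A=19: ŷ = -0.4 + 0.9·19 = 16.7; e = 18.7 − 16.7 = 2
A=21: ŷ = -0.4 + 0.9·21 = 18.5; e = 20.5 − 18.5 = 2
A=25: ŷ = -0.4 + 0.9·25 = 22.1; e = 20.6 − 22.1 = -1.5
A=27: ŷ = -0.4 + 0.9·27 = 23.9; e = 22.4 − 23.9 = -1.5
Largest |e| is 2.5 at A = 11, residual -2.5.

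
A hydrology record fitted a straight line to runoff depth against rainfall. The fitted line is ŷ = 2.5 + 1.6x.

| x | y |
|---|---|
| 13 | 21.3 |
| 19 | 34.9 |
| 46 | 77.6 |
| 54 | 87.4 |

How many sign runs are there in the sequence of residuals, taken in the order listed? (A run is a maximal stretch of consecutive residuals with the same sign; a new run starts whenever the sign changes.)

3 runs

x=13: ŷ = 2.5 + 1.6·13 = 23.3; e = 21.3 − 23.3 = -2
x=19: ŷ = 2.5 + 1.6·19 = 32.9; e = 34.9 − 32.9 = 2
x=46: ŷ = 2.5 + 1.6·46 = 76.1; e = 77.6 − 76.1 = 1.5
x=54: ŷ = 2.5 + 1.6·54 = 88.9; e = 87.4 − 88.9 = -1.5
Signs: − + + −
Runs: −×1, +×2, −×1 → 3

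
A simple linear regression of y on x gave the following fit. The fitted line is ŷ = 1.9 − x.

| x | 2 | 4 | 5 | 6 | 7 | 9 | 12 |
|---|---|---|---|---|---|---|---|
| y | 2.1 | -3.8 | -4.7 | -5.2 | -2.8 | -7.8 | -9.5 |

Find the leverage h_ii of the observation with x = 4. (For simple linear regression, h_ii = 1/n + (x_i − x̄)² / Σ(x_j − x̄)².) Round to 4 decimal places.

h = 0.2326

x̄ = (2 + 4 + 5 + 6 + 7 + 9 + 12)/7 = 6.42857
Σ(x − x̄)² = 19.6122 + 5.89796 + 2.04082 + 0.183673 + 0.326531 + 6.61224 + 31.0408 = 65.7143
h = 1/7 + (-2.42857)²/65.7143 = 0.142857 + 0.0897516 = 0.2326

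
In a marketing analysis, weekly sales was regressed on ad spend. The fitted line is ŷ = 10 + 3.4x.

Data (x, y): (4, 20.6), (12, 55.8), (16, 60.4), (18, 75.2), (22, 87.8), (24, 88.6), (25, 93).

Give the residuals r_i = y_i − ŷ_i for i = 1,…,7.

x=4: ŷ = 10 + 3.4·4 = 23.6; r = 20.6 − 23.6 = -3
x=12: ŷ = 10 + 3.4·12 = 50.8; r = 55.8 − 50.8 = 5
x=16: ŷ = 10 + 3.4·16 = 64.4; r = 60.4 − 64.4 = -4
x=18: ŷ = 10 + 3.4·18 = 71.2; r = 75.2 − 71.2 = 4
x=22: ŷ = 10 + 3.4·22 = 84.8; r = 87.8 − 84.8 = 3
x=24: ŷ = 10 + 3.4·24 = 91.6; r = 88.6 − 91.6 = -3
x=25: ŷ = 10 + 3.4·25 = 95; r = 93 − 95 = -2

-3, 5, -4, 4, 3, -3, -2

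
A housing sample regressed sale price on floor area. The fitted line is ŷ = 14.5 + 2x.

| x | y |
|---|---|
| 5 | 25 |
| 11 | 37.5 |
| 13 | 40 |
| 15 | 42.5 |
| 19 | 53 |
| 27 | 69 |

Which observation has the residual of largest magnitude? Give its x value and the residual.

x = 15, r = -2

x=5: ŷ = 14.5 + 2·5 = 24.5; r = 25 − 24.5 = 0.5
x=11: ŷ = 14.5 + 2·11 = 36.5; r = 37.5 − 36.5 = 1
x=13: ŷ = 14.5 + 2·13 = 40.5; r = 40 − 40.5 = -0.5
x=15: ŷ = 14.5 + 2·15 = 44.5; r = 42.5 − 44.5 = -2
x=19: ŷ = 14.5 + 2·19 = 52.5; r = 53 − 52.5 = 0.5
x=27: ŷ = 14.5 + 2·27 = 68.5; r = 69 − 68.5 = 0.5
Largest |r| is 2 at x = 15, residual -2.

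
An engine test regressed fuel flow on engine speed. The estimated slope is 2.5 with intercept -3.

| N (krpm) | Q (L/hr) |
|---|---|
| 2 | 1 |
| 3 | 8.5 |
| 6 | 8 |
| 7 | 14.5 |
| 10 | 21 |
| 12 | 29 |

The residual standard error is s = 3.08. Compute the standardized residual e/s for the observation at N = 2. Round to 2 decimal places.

Q̂ = -3 + 2.5·2 = 2
e = 1 − 2 = -1
e/s = -1 / 3.08 = -0.32

-0.32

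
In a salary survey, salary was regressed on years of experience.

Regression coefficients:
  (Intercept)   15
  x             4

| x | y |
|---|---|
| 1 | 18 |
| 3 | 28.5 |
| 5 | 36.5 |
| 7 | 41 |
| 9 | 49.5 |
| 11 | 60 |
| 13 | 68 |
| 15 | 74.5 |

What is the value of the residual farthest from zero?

x=1: ŷ = 15 + 4·1 = 19; e = 18 − 19 = -1
x=3: ŷ = 15 + 4·3 = 27; e = 28.5 − 27 = 1.5
x=5: ŷ = 15 + 4·5 = 35; e = 36.5 − 35 = 1.5
x=7: ŷ = 15 + 4·7 = 43; e = 41 − 43 = -2
x=9: ŷ = 15 + 4·9 = 51; e = 49.5 − 51 = -1.5
x=11: ŷ = 15 + 4·11 = 59; e = 60 − 59 = 1
x=13: ŷ = 15 + 4·13 = 67; e = 68 − 67 = 1
x=15: ŷ = 15 + 4·15 = 75; e = 74.5 − 75 = -0.5
Largest |e| is 2 at x = 7, residual -2.

e = -2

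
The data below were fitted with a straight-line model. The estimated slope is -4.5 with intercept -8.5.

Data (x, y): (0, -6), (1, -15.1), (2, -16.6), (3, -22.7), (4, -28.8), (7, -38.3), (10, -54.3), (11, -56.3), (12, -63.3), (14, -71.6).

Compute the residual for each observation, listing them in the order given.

x=0: ŷ = -8.5 − 4.5·0 = -8.5; e = -6 − (-8.5) = 2.5
x=1: ŷ = -8.5 − 4.5·1 = -13; e = -15.1 − (-13) = -2.1
x=2: ŷ = -8.5 − 4.5·2 = -17.5; e = -16.6 − (-17.5) = 0.9
x=3: ŷ = -8.5 − 4.5·3 = -22; e = -22.7 − (-22) = -0.7
x=4: ŷ = -8.5 − 4.5·4 = -26.5; e = -28.8 − (-26.5) = -2.3
x=7: ŷ = -8.5 − 4.5·7 = -40; e = -38.3 − (-40) = 1.7
x=10: ŷ = -8.5 − 4.5·10 = -53.5; e = -54.3 − (-53.5) = -0.8
x=11: ŷ = -8.5 − 4.5·11 = -58; e = -56.3 − (-58) = 1.7
x=12: ŷ = -8.5 − 4.5·12 = -62.5; e = -63.3 − (-62.5) = -0.8
x=14: ŷ = -8.5 − 4.5·14 = -71.5; e = -71.6 − (-71.5) = -0.1

2.5, -2.1, 0.9, -0.7, -2.3, 1.7, -0.8, 1.7, -0.8, -0.1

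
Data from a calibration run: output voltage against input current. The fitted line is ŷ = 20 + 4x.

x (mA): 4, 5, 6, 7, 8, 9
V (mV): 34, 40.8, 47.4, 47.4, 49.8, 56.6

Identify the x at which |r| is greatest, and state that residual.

x=4: ŷ = 20 + 4·4 = 36; r = 34 − 36 = -2
x=5: ŷ = 20 + 4·5 = 40; r = 40.8 − 40 = 0.8
x=6: ŷ = 20 + 4·6 = 44; r = 47.4 − 44 = 3.4
x=7: ŷ = 20 + 4·7 = 48; r = 47.4 − 48 = -0.6
x=8: ŷ = 20 + 4·8 = 52; r = 49.8 − 52 = -2.2
x=9: ŷ = 20 + 4·9 = 56; r = 56.6 − 56 = 0.6
Largest |r| is 3.4 at x = 6, residual 3.4.

x = 6, r = 3.4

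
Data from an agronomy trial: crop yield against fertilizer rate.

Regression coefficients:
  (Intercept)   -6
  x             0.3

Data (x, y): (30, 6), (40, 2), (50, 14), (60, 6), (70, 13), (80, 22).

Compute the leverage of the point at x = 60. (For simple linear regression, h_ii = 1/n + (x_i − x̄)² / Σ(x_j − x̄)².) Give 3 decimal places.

h = 0.181

x̄ = (30 + 40 + 50 + 60 + 70 + 80)/6 = 55
Σ(x − x̄)² = 625 + 225 + 25 + 25 + 225 + 625 = 1750
h = 1/6 + (5)²/1750 = 0.166667 + 0.0142857 = 0.181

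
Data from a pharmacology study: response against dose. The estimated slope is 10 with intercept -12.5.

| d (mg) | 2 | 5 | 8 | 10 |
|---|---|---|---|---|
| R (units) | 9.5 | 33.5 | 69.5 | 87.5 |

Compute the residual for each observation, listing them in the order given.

d=2: ŷ = -12.5 + 10·2 = 7.5; e = 9.5 − 7.5 = 2
d=5: ŷ = -12.5 + 10·5 = 37.5; e = 33.5 − 37.5 = -4
d=8: ŷ = -12.5 + 10·8 = 67.5; e = 69.5 − 67.5 = 2
d=10: ŷ = -12.5 + 10·10 = 87.5; e = 87.5 − 87.5 = 0

2, -4, 2, 0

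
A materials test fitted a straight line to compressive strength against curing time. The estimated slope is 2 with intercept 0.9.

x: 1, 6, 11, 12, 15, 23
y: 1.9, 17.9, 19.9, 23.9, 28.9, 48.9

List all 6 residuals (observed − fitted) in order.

-1, 5, -3, -1, -2, 2

x=1: ŷ = 0.9 + 2·1 = 2.9; e = 1.9 − 2.9 = -1
x=6: ŷ = 0.9 + 2·6 = 12.9; e = 17.9 − 12.9 = 5
x=11: ŷ = 0.9 + 2·11 = 22.9; e = 19.9 − 22.9 = -3
x=12: ŷ = 0.9 + 2·12 = 24.9; e = 23.9 − 24.9 = -1
x=15: ŷ = 0.9 + 2·15 = 30.9; e = 28.9 − 30.9 = -2
x=23: ŷ = 0.9 + 2·23 = 46.9; e = 48.9 − 46.9 = 2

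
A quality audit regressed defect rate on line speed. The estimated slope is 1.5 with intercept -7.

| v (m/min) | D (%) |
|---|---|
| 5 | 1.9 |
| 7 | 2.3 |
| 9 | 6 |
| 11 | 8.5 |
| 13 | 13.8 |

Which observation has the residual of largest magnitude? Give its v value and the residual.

v=5: ŷ = -7 + 1.5·5 = 0.5; e = 1.9 − 0.5 = 1.4
v=7: ŷ = -7 + 1.5·7 = 3.5; e = 2.3 − 3.5 = -1.2
v=9: ŷ = -7 + 1.5·9 = 6.5; e = 6 − 6.5 = -0.5
v=11: ŷ = -7 + 1.5·11 = 9.5; e = 8.5 − 9.5 = -1
v=13: ŷ = -7 + 1.5·13 = 12.5; e = 13.8 − 12.5 = 1.3
Largest |e| is 1.4 at v = 5, residual 1.4.

v = 5, e = 1.4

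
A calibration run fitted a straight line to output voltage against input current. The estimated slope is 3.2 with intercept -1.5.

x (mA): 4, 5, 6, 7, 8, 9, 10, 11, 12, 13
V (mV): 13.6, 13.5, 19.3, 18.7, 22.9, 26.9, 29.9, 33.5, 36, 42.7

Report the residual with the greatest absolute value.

x=4: V̂ = -1.5 + 3.2·4 = 11.3; e = 13.6 − 11.3 = 2.3
x=5: V̂ = -1.5 + 3.2·5 = 14.5; e = 13.5 − 14.5 = -1
x=6: V̂ = -1.5 + 3.2·6 = 17.7; e = 19.3 − 17.7 = 1.6
x=7: V̂ = -1.5 + 3.2·7 = 20.9; e = 18.7 − 20.9 = -2.2
x=8: V̂ = -1.5 + 3.2·8 = 24.1; e = 22.9 − 24.1 = -1.2
x=9: V̂ = -1.5 + 3.2·9 = 27.3; e = 26.9 − 27.3 = -0.4
x=10: V̂ = -1.5 + 3.2·10 = 30.5; e = 29.9 − 30.5 = -0.6
x=11: V̂ = -1.5 + 3.2·11 = 33.7; e = 33.5 − 33.7 = -0.2
x=12: V̂ = -1.5 + 3.2·12 = 36.9; e = 36 − 36.9 = -0.9
x=13: V̂ = -1.5 + 3.2·13 = 40.1; e = 42.7 − 40.1 = 2.6
Largest |e| is 2.6 at x = 13, residual 2.6.

e = 2.6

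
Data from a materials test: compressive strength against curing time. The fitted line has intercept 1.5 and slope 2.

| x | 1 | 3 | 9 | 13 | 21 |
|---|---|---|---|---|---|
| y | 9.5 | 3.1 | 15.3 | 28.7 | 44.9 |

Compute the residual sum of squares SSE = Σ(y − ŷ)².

x=1: ŷ = 1.5 + 2·1 = 3.5; r = 9.5 − 3.5 = 6
x=3: ŷ = 1.5 + 2·3 = 7.5; r = 3.1 − 7.5 = -4.4
x=9: ŷ = 1.5 + 2·9 = 19.5; r = 15.3 − 19.5 = -4.2
x=13: ŷ = 1.5 + 2·13 = 27.5; r = 28.7 − 27.5 = 1.2
x=21: ŷ = 1.5 + 2·21 = 43.5; r = 44.9 − 43.5 = 1.4
SSE = 36 + 19.36 + 17.64 + 1.44 + 1.96 = 76.4

SSE = 76.4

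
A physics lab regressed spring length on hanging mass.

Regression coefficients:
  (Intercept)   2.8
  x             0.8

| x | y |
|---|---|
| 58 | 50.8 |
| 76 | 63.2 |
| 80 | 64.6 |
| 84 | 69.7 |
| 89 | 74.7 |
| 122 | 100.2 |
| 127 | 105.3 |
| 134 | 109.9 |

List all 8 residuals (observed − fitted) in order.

1.6, -0.4, -2.2, -0.3, 0.7, -0.2, 0.9, -0.1

x=58: ŷ = 2.8 + 0.8·58 = 49.2; r = 50.8 − 49.2 = 1.6
x=76: ŷ = 2.8 + 0.8·76 = 63.6; r = 63.2 − 63.6 = -0.4
x=80: ŷ = 2.8 + 0.8·80 = 66.8; r = 64.6 − 66.8 = -2.2
x=84: ŷ = 2.8 + 0.8·84 = 70; r = 69.7 − 70 = -0.3
x=89: ŷ = 2.8 + 0.8·89 = 74; r = 74.7 − 74 = 0.7
x=122: ŷ = 2.8 + 0.8·122 = 100.4; r = 100.2 − 100.4 = -0.2
x=127: ŷ = 2.8 + 0.8·127 = 104.4; r = 105.3 − 104.4 = 0.9
x=134: ŷ = 2.8 + 0.8·134 = 110; r = 109.9 − 110 = -0.1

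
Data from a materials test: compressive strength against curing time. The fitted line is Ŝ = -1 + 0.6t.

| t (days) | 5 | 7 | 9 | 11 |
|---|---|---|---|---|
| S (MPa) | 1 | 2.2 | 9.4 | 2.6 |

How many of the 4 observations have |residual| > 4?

1

t=5: Ŝ = -1 + 0.6·5 = 2; e = 1 − 2 = -1
t=7: Ŝ = -1 + 0.6·7 = 3.2; e = 2.2 − 3.2 = -1
t=9: Ŝ = -1 + 0.6·9 = 4.4; e = 9.4 − 4.4 = 5
t=11: Ŝ = -1 + 0.6·11 = 5.6; e = 2.6 − 5.6 = -3
|e| > 4: t=9 (|e|=5) → 1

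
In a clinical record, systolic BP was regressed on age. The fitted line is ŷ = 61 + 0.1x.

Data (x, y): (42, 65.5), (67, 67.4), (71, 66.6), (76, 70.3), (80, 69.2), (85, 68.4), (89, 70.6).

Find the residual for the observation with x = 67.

r = -0.3

ŷ = 61 + 0.1·67 = 67.7
r = 67.4 − 67.7 = -0.3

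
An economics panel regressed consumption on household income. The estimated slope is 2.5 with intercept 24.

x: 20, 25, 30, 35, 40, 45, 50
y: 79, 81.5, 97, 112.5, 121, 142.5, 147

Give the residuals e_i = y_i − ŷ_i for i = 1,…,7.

5, -5, -2, 1, -3, 6, -2

x=20: ŷ = 24 + 2.5·20 = 74; e = 79 − 74 = 5
x=25: ŷ = 24 + 2.5·25 = 86.5; e = 81.5 − 86.5 = -5
x=30: ŷ = 24 + 2.5·30 = 99; e = 97 − 99 = -2
x=35: ŷ = 24 + 2.5·35 = 111.5; e = 112.5 − 111.5 = 1
x=40: ŷ = 24 + 2.5·40 = 124; e = 121 − 124 = -3
x=45: ŷ = 24 + 2.5·45 = 136.5; e = 142.5 − 136.5 = 6
x=50: ŷ = 24 + 2.5·50 = 149; e = 147 − 149 = -2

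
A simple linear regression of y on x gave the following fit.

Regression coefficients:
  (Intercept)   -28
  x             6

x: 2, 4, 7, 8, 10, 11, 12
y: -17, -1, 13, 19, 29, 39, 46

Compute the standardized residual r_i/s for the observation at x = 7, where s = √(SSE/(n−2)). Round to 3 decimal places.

x=2: ŷ = -28 + 6·2 = -16; r = -17 − (-16) = -1
x=4: ŷ = -28 + 6·4 = -4; r = -1 − (-4) = 3
x=7: ŷ = -28 + 6·7 = 14; r = 13 − 14 = -1
x=8: ŷ = -28 + 6·8 = 20; r = 19 − 20 = -1
x=10: ŷ = -28 + 6·10 = 32; r = 29 − 32 = -3
x=11: ŷ = -28 + 6·11 = 38; r = 39 − 38 = 1
x=12: ŷ = -28 + 6·12 = 44; r = 46 − 44 = 2
SSE = 1 + 9 + 1 + 1 + 9 + 1 + 4 = 26
s = √(26/5) = 2.28035
r/s = -1 / 2.28035 = -0.439

-0.439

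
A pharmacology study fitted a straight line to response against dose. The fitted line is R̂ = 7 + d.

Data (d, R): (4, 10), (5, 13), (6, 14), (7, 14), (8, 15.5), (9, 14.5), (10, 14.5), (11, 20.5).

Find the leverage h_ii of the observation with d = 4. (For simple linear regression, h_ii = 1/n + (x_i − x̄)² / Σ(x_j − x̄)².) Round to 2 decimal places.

d̄ = (4 + 5 + 6 + 7 + 8 + 9 + 10 + 11)/8 = 7.5
Σ(d − d̄)² = 12.25 + 6.25 + 2.25 + 0.25 + 0.25 + 2.25 + 6.25 + 12.25 = 42
h = 1/8 + (-3.5)²/42 = 0.125 + 0.291667 = 0.42

h = 0.42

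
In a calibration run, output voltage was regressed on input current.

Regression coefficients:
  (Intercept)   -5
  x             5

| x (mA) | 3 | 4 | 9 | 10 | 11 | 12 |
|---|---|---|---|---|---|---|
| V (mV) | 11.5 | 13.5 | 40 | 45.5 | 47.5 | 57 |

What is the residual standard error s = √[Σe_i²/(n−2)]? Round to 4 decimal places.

s = 1.9365

x=3: V̂ = -5 + 5·3 = 10; e = 11.5 − 10 = 1.5
x=4: V̂ = -5 + 5·4 = 15; e = 13.5 − 15 = -1.5
x=9: V̂ = -5 + 5·9 = 40; e = 40 − 40 = 0
x=10: V̂ = -5 + 5·10 = 45; e = 45.5 − 45 = 0.5
x=11: V̂ = -5 + 5·11 = 50; e = 47.5 − 50 = -2.5
x=12: V̂ = -5 + 5·12 = 55; e = 57 − 55 = 2
SSE = 2.25 + 2.25 + 0 + 0.25 + 6.25 + 4 = 15
s = √(15/4) = √3.75 ≈ 1.9365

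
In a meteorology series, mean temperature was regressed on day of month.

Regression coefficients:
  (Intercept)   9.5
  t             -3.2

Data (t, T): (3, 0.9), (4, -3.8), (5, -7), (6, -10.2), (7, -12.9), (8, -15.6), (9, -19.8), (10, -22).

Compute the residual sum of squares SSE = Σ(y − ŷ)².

SSE = 2.5

t=3: ŷ = 9.5 − 3.2·3 = -0.1; e = 0.9 − (-0.1) = 1
t=4: ŷ = 9.5 − 3.2·4 = -3.3; e = -3.8 − (-3.3) = -0.5
t=5: ŷ = 9.5 − 3.2·5 = -6.5; e = -7 − (-6.5) = -0.5
t=6: ŷ = 9.5 − 3.2·6 = -9.7; e = -10.2 − (-9.7) = -0.5
t=7: ŷ = 9.5 − 3.2·7 = -12.9; e = -12.9 − (-12.9) = 0
t=8: ŷ = 9.5 − 3.2·8 = -16.1; e = -15.6 − (-16.1) = 0.5
t=9: ŷ = 9.5 − 3.2·9 = -19.3; e = -19.8 − (-19.3) = -0.5
t=10: ŷ = 9.5 − 3.2·10 = -22.5; e = -22 − (-22.5) = 0.5
SSE = 1 + 0.25 + 0.25 + 0.25 + 0 + 0.25 + 0.25 + 0.25 = 2.5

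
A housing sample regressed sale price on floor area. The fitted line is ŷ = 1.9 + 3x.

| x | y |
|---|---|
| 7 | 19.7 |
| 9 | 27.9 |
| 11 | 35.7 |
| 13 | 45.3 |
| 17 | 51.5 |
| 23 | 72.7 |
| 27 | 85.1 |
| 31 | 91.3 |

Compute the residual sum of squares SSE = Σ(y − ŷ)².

x=7: ŷ = 1.9 + 3·7 = 22.9; r = 19.7 − 22.9 = -3.2
x=9: ŷ = 1.9 + 3·9 = 28.9; r = 27.9 − 28.9 = -1
x=11: ŷ = 1.9 + 3·11 = 34.9; r = 35.7 − 34.9 = 0.8
x=13: ŷ = 1.9 + 3·13 = 40.9; r = 45.3 − 40.9 = 4.4
x=17: ŷ = 1.9 + 3·17 = 52.9; r = 51.5 − 52.9 = -1.4
x=23: ŷ = 1.9 + 3·23 = 70.9; r = 72.7 − 70.9 = 1.8
x=27: ŷ = 1.9 + 3·27 = 82.9; r = 85.1 − 82.9 = 2.2
x=31: ŷ = 1.9 + 3·31 = 94.9; r = 91.3 − 94.9 = -3.6
SSE = 10.24 + 1 + 0.64 + 19.36 + 1.96 + 3.24 + 4.84 + 12.96 = 54.24

SSE = 54.24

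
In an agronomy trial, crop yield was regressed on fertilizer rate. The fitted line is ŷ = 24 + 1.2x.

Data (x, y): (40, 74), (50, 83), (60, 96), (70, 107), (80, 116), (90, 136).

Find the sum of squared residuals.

SSE = 38

x=40: ŷ = 24 + 1.2·40 = 72; e = 74 − 72 = 2
x=50: ŷ = 24 + 1.2·50 = 84; e = 83 − 84 = -1
x=60: ŷ = 24 + 1.2·60 = 96; e = 96 − 96 = 0
x=70: ŷ = 24 + 1.2·70 = 108; e = 107 − 108 = -1
x=80: ŷ = 24 + 1.2·80 = 120; e = 116 − 120 = -4
x=90: ŷ = 24 + 1.2·90 = 132; e = 136 − 132 = 4
SSE = 4 + 1 + 0 + 1 + 16 + 16 = 38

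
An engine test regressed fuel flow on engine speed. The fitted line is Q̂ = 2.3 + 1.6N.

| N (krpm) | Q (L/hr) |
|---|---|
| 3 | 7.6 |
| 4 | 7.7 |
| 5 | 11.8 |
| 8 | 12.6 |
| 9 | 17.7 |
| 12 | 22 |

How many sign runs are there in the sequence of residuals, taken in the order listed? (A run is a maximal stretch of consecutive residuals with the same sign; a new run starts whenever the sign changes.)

5 runs

N=3: Q̂ = 2.3 + 1.6·3 = 7.1; e = 7.6 − 7.1 = 0.5
N=4: Q̂ = 2.3 + 1.6·4 = 8.7; e = 7.7 − 8.7 = -1
N=5: Q̂ = 2.3 + 1.6·5 = 10.3; e = 11.8 − 10.3 = 1.5
N=8: Q̂ = 2.3 + 1.6·8 = 15.1; e = 12.6 − 15.1 = -2.5
N=9: Q̂ = 2.3 + 1.6·9 = 16.7; e = 17.7 − 16.7 = 1
N=12: Q̂ = 2.3 + 1.6·12 = 21.5; e = 22 − 21.5 = 0.5
Signs: + − + − + +
Runs: +×1, −×1, +×1, −×1, +×2 → 5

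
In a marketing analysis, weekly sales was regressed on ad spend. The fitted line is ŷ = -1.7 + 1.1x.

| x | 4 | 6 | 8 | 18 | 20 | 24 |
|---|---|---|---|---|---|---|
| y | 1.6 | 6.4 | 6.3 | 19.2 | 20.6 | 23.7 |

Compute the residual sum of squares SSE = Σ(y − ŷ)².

x=4: ŷ = -1.7 + 1.1·4 = 2.7; e = 1.6 − 2.7 = -1.1
x=6: ŷ = -1.7 + 1.1·6 = 4.9; e = 6.4 − 4.9 = 1.5
x=8: ŷ = -1.7 + 1.1·8 = 7.1; e = 6.3 − 7.1 = -0.8
x=18: ŷ = -1.7 + 1.1·18 = 18.1; e = 19.2 − 18.1 = 1.1
x=20: ŷ = -1.7 + 1.1·20 = 20.3; e = 20.6 − 20.3 = 0.3
x=24: ŷ = -1.7 + 1.1·24 = 24.7; e = 23.7 − 24.7 = -1
SSE = 1.21 + 2.25 + 0.64 + 1.21 + 0.09 + 1 = 6.4

SSE = 6.4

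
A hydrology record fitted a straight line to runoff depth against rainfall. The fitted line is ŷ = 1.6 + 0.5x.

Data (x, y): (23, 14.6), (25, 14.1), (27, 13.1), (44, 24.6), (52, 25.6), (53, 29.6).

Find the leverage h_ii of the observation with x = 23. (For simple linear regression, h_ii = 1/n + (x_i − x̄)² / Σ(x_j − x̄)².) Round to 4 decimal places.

x̄ = (23 + 25 + 27 + 44 + 52 + 53)/6 = 37.3333
Σ(x − x̄)² = 205.444 + 152.111 + 106.778 + 44.4444 + 215.111 + 245.444 = 969.333
h = 1/6 + (-14.3333)²/969.333 = 0.166667 + 0.211944 = 0.3786

h = 0.3786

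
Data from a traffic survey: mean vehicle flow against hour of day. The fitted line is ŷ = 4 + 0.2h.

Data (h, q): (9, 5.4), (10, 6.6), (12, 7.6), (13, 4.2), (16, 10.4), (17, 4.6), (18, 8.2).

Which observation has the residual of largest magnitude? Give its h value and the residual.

h = 16, e = 3.2

h=9: ŷ = 4 + 0.2·9 = 5.8; e = 5.4 − 5.8 = -0.4
h=10: ŷ = 4 + 0.2·10 = 6; e = 6.6 − 6 = 0.6
h=12: ŷ = 4 + 0.2·12 = 6.4; e = 7.6 − 6.4 = 1.2
h=13: ŷ = 4 + 0.2·13 = 6.6; e = 4.2 − 6.6 = -2.4
h=16: ŷ = 4 + 0.2·16 = 7.2; e = 10.4 − 7.2 = 3.2
h=17: ŷ = 4 + 0.2·17 = 7.4; e = 4.6 − 7.4 = -2.8
h=18: ŷ = 4 + 0.2·18 = 7.6; e = 8.2 − 7.6 = 0.6
Largest |e| is 3.2 at h = 16, residual 3.2.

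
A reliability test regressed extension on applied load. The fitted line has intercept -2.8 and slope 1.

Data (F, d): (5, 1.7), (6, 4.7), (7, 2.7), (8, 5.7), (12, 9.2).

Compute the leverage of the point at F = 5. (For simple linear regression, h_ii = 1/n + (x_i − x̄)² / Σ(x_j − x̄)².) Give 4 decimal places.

h = 0.4315

F̄ = (5 + 6 + 7 + 8 + 12)/5 = 7.6
Σ(F − F̄)² = 6.76 + 2.56 + 0.36 + 0.16 + 19.36 = 29.2
h = 1/5 + (-2.6)²/29.2 = 0.2 + 0.231507 = 0.4315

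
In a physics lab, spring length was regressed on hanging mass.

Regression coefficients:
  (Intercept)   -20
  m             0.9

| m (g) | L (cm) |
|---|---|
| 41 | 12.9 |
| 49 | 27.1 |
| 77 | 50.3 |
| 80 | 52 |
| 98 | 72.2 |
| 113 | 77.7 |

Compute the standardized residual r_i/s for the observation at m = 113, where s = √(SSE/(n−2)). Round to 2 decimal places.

-1.05

m=41: ŷ = -20 + 0.9·41 = 16.9; r = 12.9 − 16.9 = -4
m=49: ŷ = -20 + 0.9·49 = 24.1; r = 27.1 − 24.1 = 3
m=77: ŷ = -20 + 0.9·77 = 49.3; r = 50.3 − 49.3 = 1
m=80: ŷ = -20 + 0.9·80 = 52; r = 52 − 52 = 0
m=98: ŷ = -20 + 0.9·98 = 68.2; r = 72.2 − 68.2 = 4
m=113: ŷ = -20 + 0.9·113 = 81.7; r = 77.7 − 81.7 = -4
SSE = 16 + 9 + 1 + 0 + 16 + 16 = 58
s = √(58/4) = 3.80789
r/s = -4 / 3.80789 = -1.05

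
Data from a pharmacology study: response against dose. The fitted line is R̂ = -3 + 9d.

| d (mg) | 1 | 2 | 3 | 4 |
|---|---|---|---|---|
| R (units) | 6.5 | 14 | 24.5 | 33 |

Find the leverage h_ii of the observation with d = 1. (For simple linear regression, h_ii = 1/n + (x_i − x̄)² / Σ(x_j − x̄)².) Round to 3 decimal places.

d̄ = (1 + 2 + 3 + 4)/4 = 2.5
Σ(d − d̄)² = 2.25 + 0.25 + 0.25 + 2.25 = 5
h = 1/4 + (-1.5)²/5 = 0.25 + 0.45 = 0.700

h = 0.700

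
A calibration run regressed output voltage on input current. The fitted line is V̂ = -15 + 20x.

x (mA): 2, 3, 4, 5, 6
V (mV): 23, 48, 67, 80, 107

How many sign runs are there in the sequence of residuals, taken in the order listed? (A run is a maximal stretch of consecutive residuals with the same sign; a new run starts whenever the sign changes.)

4 runs

x=2: V̂ = -15 + 20·2 = 25; e = 23 − 25 = -2
x=3: V̂ = -15 + 20·3 = 45; e = 48 − 45 = 3
x=4: V̂ = -15 + 20·4 = 65; e = 67 − 65 = 2
x=5: V̂ = -15 + 20·5 = 85; e = 80 − 85 = -5
x=6: V̂ = -15 + 20·6 = 105; e = 107 − 105 = 2
Signs: − + + − +
Runs: −×1, +×2, −×1, +×1 → 4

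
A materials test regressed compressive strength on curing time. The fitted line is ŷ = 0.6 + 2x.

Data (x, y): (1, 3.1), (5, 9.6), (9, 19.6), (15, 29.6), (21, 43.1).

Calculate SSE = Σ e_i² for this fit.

x=1: ŷ = 0.6 + 2·1 = 2.6; e = 3.1 − 2.6 = 0.5
x=5: ŷ = 0.6 + 2·5 = 10.6; e = 9.6 − 10.6 = -1
x=9: ŷ = 0.6 + 2·9 = 18.6; e = 19.6 − 18.6 = 1
x=15: ŷ = 0.6 + 2·15 = 30.6; e = 29.6 − 30.6 = -1
x=21: ŷ = 0.6 + 2·21 = 42.6; e = 43.1 − 42.6 = 0.5
SSE = 0.25 + 1 + 1 + 1 + 0.25 = 3.5

SSE = 3.5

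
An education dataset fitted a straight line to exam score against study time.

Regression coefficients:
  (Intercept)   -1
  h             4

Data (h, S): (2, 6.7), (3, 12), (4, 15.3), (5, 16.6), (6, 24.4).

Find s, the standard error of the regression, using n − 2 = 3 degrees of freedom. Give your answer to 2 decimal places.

s = 1.72

h=2: ŷ = -1 + 4·2 = 7; e = 6.7 − 7 = -0.3
h=3: ŷ = -1 + 4·3 = 11; e = 12 − 11 = 1
h=4: ŷ = -1 + 4·4 = 15; e = 15.3 − 15 = 0.3
h=5: ŷ = -1 + 4·5 = 19; e = 16.6 − 19 = -2.4
h=6: ŷ = -1 + 4·6 = 23; e = 24.4 − 23 = 1.4
SSE = 0.09 + 1 + 0.09 + 5.76 + 1.96 = 8.9
s = √(8.9/3) = √2.96667 ≈ 1.72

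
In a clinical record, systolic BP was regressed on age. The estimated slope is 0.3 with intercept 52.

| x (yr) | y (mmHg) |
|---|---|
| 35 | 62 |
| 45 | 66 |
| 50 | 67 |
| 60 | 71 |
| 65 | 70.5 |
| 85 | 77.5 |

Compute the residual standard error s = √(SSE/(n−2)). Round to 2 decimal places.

x=35: ŷ = 52 + 0.3·35 = 62.5; r = 62 − 62.5 = -0.5
x=45: ŷ = 52 + 0.3·45 = 65.5; r = 66 − 65.5 = 0.5
x=50: ŷ = 52 + 0.3·50 = 67; r = 67 − 67 = 0
x=60: ŷ = 52 + 0.3·60 = 70; r = 71 − 70 = 1
x=65: ŷ = 52 + 0.3·65 = 71.5; r = 70.5 − 71.5 = -1
x=85: ŷ = 52 + 0.3·85 = 77.5; r = 77.5 − 77.5 = 0
SSE = 0.25 + 0.25 + 0 + 1 + 1 + 0 = 2.5
s = √(2.5/4) = √0.625 ≈ 0.79

s = 0.79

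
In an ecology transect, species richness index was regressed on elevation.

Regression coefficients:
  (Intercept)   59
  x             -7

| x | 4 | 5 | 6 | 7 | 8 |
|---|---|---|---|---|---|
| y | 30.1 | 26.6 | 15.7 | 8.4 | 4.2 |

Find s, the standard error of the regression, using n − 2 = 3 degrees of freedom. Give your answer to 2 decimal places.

x=4: ŷ = 59 − 7·4 = 31; r = 30.1 − 31 = -0.9
x=5: ŷ = 59 − 7·5 = 24; r = 26.6 − 24 = 2.6
x=6: ŷ = 59 − 7·6 = 17; r = 15.7 − 17 = -1.3
x=7: ŷ = 59 − 7·7 = 10; r = 8.4 − 10 = -1.6
x=8: ŷ = 59 − 7·8 = 3; r = 4.2 − 3 = 1.2
SSE = 0.81 + 6.76 + 1.69 + 2.56 + 1.44 = 13.26
s = √(13.26/3) = √4.42 ≈ 2.10

s = 2.10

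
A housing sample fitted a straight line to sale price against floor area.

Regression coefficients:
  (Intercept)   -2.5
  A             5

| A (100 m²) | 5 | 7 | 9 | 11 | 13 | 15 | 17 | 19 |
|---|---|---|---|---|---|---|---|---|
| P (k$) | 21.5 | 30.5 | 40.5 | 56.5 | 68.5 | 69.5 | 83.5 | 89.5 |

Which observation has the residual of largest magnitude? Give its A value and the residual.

A = 13, r = 6

A=5: P̂ = -2.5 + 5·5 = 22.5; r = 21.5 − 22.5 = -1
A=7: P̂ = -2.5 + 5·7 = 32.5; r = 30.5 − 32.5 = -2
A=9: P̂ = -2.5 + 5·9 = 42.5; r = 40.5 − 42.5 = -2
A=11: P̂ = -2.5 + 5·11 = 52.5; r = 56.5 − 52.5 = 4
A=13: P̂ = -2.5 + 5·13 = 62.5; r = 68.5 − 62.5 = 6
A=15: P̂ = -2.5 + 5·15 = 72.5; r = 69.5 − 72.5 = -3
A=17: P̂ = -2.5 + 5·17 = 82.5; r = 83.5 − 82.5 = 1
A=19: P̂ = -2.5 + 5·19 = 92.5; r = 89.5 − 92.5 = -3
Largest |r| is 6 at A = 13, residual 6.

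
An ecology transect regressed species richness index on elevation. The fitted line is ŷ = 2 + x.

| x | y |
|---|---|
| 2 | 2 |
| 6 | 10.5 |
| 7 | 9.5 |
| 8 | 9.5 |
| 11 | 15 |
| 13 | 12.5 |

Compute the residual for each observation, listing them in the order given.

-2, 2.5, 0.5, -0.5, 2, -2.5

x=2: ŷ = 2 + 2 = 4; r = 2 − 4 = -2
x=6: ŷ = 2 + 6 = 8; r = 10.5 − 8 = 2.5
x=7: ŷ = 2 + 7 = 9; r = 9.5 − 9 = 0.5
x=8: ŷ = 2 + 8 = 10; r = 9.5 − 10 = -0.5
x=11: ŷ = 2 + 11 = 13; r = 15 − 13 = 2
x=13: ŷ = 2 + 13 = 15; r = 12.5 − 15 = -2.5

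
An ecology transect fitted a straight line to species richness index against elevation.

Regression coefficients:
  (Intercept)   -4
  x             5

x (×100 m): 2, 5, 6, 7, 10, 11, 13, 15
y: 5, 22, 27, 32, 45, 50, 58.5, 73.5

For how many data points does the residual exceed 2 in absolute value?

x=2: ŷ = -4 + 5·2 = 6; r = 5 − 6 = -1
x=5: ŷ = -4 + 5·5 = 21; r = 22 − 21 = 1
x=6: ŷ = -4 + 5·6 = 26; r = 27 − 26 = 1
x=7: ŷ = -4 + 5·7 = 31; r = 32 − 31 = 1
x=10: ŷ = -4 + 5·10 = 46; r = 45 − 46 = -1
x=11: ŷ = -4 + 5·11 = 51; r = 50 − 51 = -1
x=13: ŷ = -4 + 5·13 = 61; r = 58.5 − 61 = -2.5
x=15: ŷ = -4 + 5·15 = 71; r = 73.5 − 71 = 2.5
|r| > 2: x=13 (|r|=2.5), x=15 (|r|=2.5) → 2

2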